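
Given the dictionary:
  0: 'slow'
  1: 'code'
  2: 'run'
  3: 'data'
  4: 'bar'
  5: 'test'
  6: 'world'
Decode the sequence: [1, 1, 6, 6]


Look up each index in the dictionary:
  1 -> 'code'
  1 -> 'code'
  6 -> 'world'
  6 -> 'world'

Decoded: "code code world world"


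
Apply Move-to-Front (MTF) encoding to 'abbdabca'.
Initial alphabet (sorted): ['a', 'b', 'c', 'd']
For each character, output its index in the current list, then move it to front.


MTF encoding:
'a': index 0 in ['a', 'b', 'c', 'd'] -> ['a', 'b', 'c', 'd']
'b': index 1 in ['a', 'b', 'c', 'd'] -> ['b', 'a', 'c', 'd']
'b': index 0 in ['b', 'a', 'c', 'd'] -> ['b', 'a', 'c', 'd']
'd': index 3 in ['b', 'a', 'c', 'd'] -> ['d', 'b', 'a', 'c']
'a': index 2 in ['d', 'b', 'a', 'c'] -> ['a', 'd', 'b', 'c']
'b': index 2 in ['a', 'd', 'b', 'c'] -> ['b', 'a', 'd', 'c']
'c': index 3 in ['b', 'a', 'd', 'c'] -> ['c', 'b', 'a', 'd']
'a': index 2 in ['c', 'b', 'a', 'd'] -> ['a', 'c', 'b', 'd']


Output: [0, 1, 0, 3, 2, 2, 3, 2]


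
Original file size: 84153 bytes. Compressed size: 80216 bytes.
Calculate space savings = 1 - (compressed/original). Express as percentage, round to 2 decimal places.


ratio = compressed/original = 80216/84153 = 0.953216
savings = 1 - ratio = 1 - 0.953216 = 0.046784
as a percentage: 0.046784 * 100 = 4.68%

Space savings = 1 - 80216/84153 = 4.68%


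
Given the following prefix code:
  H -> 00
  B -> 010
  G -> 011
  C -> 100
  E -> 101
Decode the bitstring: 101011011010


Decoding step by step:
Bits 101 -> E
Bits 011 -> G
Bits 011 -> G
Bits 010 -> B


Decoded message: EGGB


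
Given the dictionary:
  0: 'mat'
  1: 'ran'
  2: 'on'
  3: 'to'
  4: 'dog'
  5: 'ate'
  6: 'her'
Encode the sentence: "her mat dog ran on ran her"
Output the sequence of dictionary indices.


Look up each word in the dictionary:
  'her' -> 6
  'mat' -> 0
  'dog' -> 4
  'ran' -> 1
  'on' -> 2
  'ran' -> 1
  'her' -> 6

Encoded: [6, 0, 4, 1, 2, 1, 6]


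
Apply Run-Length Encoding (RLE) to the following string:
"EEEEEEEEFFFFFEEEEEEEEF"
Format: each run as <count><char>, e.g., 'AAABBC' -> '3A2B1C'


Scanning runs left to right:
  i=0: run of 'E' x 8 -> '8E'
  i=8: run of 'F' x 5 -> '5F'
  i=13: run of 'E' x 8 -> '8E'
  i=21: run of 'F' x 1 -> '1F'

RLE = 8E5F8E1F


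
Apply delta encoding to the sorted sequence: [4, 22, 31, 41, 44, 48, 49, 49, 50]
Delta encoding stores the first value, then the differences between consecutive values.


First value: 4
Deltas:
  22 - 4 = 18
  31 - 22 = 9
  41 - 31 = 10
  44 - 41 = 3
  48 - 44 = 4
  49 - 48 = 1
  49 - 49 = 0
  50 - 49 = 1


Delta encoded: [4, 18, 9, 10, 3, 4, 1, 0, 1]


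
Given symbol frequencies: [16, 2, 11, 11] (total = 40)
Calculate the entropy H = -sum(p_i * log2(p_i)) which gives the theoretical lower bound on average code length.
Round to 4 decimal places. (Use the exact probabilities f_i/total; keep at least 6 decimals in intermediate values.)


Per-symbol terms -p_i * log2(p_i) with p_i = f_i/40:
  p = 16/40 = 0.400000: log2(p) = -1.321928, -p*log2(p) = 0.528771
  p = 2/40 = 0.050000: log2(p) = -4.321928, -p*log2(p) = 0.216096
  p = 11/40 = 0.275000: log2(p) = -1.862496, -p*log2(p) = 0.512187
  p = 11/40 = 0.275000: log2(p) = -1.862496, -p*log2(p) = 0.512187
H = 0.528771 + 0.216096 + 0.512187 + 0.512187 = 1.769241

H = 1.7692 bits/symbol


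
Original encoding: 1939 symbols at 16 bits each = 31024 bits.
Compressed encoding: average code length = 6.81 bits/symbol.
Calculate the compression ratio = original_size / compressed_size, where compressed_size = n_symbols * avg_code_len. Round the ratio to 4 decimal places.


original_size = n_symbols * orig_bits = 1939 * 16 = 31024 bits
compressed_size = n_symbols * avg_code_len = 1939 * 6.81 = 13204.59 bits
ratio = original_size / compressed_size = 31024 / 13204.59 = 2.3495

Compression ratio = 2.3495


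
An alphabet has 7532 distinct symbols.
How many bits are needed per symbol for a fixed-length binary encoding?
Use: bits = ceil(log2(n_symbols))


log2(7532) = 12.8788
Bracket: 2^12 = 4096 < 7532 <= 2^13 = 8192
So ceil(log2(7532)) = 13

bits = ceil(log2(7532)) = ceil(12.8788) = 13 bits


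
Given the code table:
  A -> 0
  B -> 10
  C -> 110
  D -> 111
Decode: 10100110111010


Decoding:
10 -> B
10 -> B
0 -> A
110 -> C
111 -> D
0 -> A
10 -> B


Result: BBACDAB


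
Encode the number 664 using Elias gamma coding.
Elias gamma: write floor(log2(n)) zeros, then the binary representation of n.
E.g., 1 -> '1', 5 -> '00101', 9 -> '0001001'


num_bits = floor(log2(664)) + 1 = 10
leading_zeros = num_bits - 1 = 9
binary(664) = 1010011000

Elias gamma(664) = '000000000' + '1010011000' = 0000000001010011000 (19 bits)


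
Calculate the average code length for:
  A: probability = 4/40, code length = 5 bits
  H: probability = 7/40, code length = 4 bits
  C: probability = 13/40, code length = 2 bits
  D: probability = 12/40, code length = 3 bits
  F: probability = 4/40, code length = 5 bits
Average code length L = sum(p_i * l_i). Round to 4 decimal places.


Weighted contributions p_i * l_i:
  A: (4/40) * 5 = 20/40
  H: (7/40) * 4 = 28/40
  C: (13/40) * 2 = 26/40
  D: (12/40) * 3 = 36/40
  F: (4/40) * 5 = 20/40
Sum = (20 + 28 + 26 + 36 + 20)/40 = 130/40

L = 130/40 = 3.2500 bits/symbol


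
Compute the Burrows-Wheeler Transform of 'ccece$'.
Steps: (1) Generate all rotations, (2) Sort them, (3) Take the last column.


Rotations (sorted):
  0: $ccece -> last char: e
  1: ccece$ -> last char: $
  2: ce$cce -> last char: e
  3: cece$c -> last char: c
  4: e$ccec -> last char: c
  5: ece$cc -> last char: c


BWT = e$eccc


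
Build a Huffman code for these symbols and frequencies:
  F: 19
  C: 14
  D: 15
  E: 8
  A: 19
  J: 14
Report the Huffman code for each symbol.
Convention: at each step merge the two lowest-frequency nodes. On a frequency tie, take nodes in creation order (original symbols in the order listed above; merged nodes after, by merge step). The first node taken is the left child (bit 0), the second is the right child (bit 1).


Huffman tree construction:
Step 1: Merge E(8) + C(14) = 22
Step 2: Merge J(14) + D(15) = 29
Step 3: Merge F(19) + A(19) = 38
Step 4: Merge (E+C)(22) + (J+D)(29) = 51
Step 5: Merge (F+A)(38) + ((E+C)+(J+D))(51) = 89
Read each symbol's code off the tree from the root (left child = 0, right child = 1).

Codes:
  F: 00 (length 2)
  C: 101 (length 3)
  D: 111 (length 3)
  E: 100 (length 3)
  A: 01 (length 2)
  J: 110 (length 3)
Average code length: 229/89 = 2.5730 bits/symbol


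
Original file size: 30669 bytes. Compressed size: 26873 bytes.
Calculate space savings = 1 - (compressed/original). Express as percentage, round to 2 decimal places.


ratio = compressed/original = 26873/30669 = 0.876227
savings = 1 - ratio = 1 - 0.876227 = 0.123773
as a percentage: 0.123773 * 100 = 12.38%

Space savings = 1 - 26873/30669 = 12.38%


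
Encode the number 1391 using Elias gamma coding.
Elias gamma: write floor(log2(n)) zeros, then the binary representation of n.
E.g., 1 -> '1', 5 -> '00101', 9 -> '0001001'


num_bits = floor(log2(1391)) + 1 = 11
leading_zeros = num_bits - 1 = 10
binary(1391) = 10101101111

Elias gamma(1391) = '0000000000' + '10101101111' = 000000000010101101111 (21 bits)


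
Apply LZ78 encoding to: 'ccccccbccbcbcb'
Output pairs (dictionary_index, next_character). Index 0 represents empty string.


LZ78 encoding steps:
Dictionary: {0: ''}
Step 1: w='' (idx 0), next='c' -> output (0, 'c'), add 'c' as idx 1
Step 2: w='c' (idx 1), next='c' -> output (1, 'c'), add 'cc' as idx 2
Step 3: w='cc' (idx 2), next='c' -> output (2, 'c'), add 'ccc' as idx 3
Step 4: w='' (idx 0), next='b' -> output (0, 'b'), add 'b' as idx 4
Step 5: w='cc' (idx 2), next='b' -> output (2, 'b'), add 'ccb' as idx 5
Step 6: w='c' (idx 1), next='b' -> output (1, 'b'), add 'cb' as idx 6
Step 7: w='cb' (idx 6), end of input -> output (6, '')


Encoded: [(0, 'c'), (1, 'c'), (2, 'c'), (0, 'b'), (2, 'b'), (1, 'b'), (6, '')]


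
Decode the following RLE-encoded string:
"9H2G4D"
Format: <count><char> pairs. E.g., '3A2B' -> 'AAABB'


Expanding each <count><char> pair:
  9H -> 'HHHHHHHHH'
  2G -> 'GG'
  4D -> 'DDDD'

Decoded = HHHHHHHHHGGDDDD


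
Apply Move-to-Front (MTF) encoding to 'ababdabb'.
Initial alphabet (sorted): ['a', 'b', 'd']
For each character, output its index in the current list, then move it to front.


MTF encoding:
'a': index 0 in ['a', 'b', 'd'] -> ['a', 'b', 'd']
'b': index 1 in ['a', 'b', 'd'] -> ['b', 'a', 'd']
'a': index 1 in ['b', 'a', 'd'] -> ['a', 'b', 'd']
'b': index 1 in ['a', 'b', 'd'] -> ['b', 'a', 'd']
'd': index 2 in ['b', 'a', 'd'] -> ['d', 'b', 'a']
'a': index 2 in ['d', 'b', 'a'] -> ['a', 'd', 'b']
'b': index 2 in ['a', 'd', 'b'] -> ['b', 'a', 'd']
'b': index 0 in ['b', 'a', 'd'] -> ['b', 'a', 'd']


Output: [0, 1, 1, 1, 2, 2, 2, 0]


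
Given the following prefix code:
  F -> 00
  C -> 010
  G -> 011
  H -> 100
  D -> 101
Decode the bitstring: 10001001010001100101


Decoding step by step:
Bits 100 -> H
Bits 010 -> C
Bits 010 -> C
Bits 100 -> H
Bits 011 -> G
Bits 00 -> F
Bits 101 -> D


Decoded message: HCCHGFD


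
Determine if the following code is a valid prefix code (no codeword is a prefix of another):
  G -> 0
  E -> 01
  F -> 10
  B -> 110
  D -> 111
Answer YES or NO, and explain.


Checking each pair (does one codeword prefix another?):
  G='0' vs E='01': prefix -- VIOLATION

NO -- this is NOT a valid prefix code. G (0) is a prefix of E (01).


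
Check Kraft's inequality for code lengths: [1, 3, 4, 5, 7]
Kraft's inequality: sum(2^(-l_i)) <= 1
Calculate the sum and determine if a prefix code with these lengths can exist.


Sum = 2^(-1) + 2^(-3) + 2^(-4) + 2^(-5) + 2^(-7)
    = 0.5 + 0.125 + 0.0625 + 0.03125 + 0.0078125
    = 93/128 = 0.7265625
Since 0.7265625 <= 1, Kraft's inequality IS satisfied.
A prefix code with these lengths CAN exist.

Kraft sum = 0.7265625. Satisfied.


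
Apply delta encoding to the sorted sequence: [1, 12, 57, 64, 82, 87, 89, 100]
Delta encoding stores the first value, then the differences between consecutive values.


First value: 1
Deltas:
  12 - 1 = 11
  57 - 12 = 45
  64 - 57 = 7
  82 - 64 = 18
  87 - 82 = 5
  89 - 87 = 2
  100 - 89 = 11


Delta encoded: [1, 11, 45, 7, 18, 5, 2, 11]


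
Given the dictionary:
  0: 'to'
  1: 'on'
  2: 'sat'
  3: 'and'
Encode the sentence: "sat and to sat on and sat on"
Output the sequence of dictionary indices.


Look up each word in the dictionary:
  'sat' -> 2
  'and' -> 3
  'to' -> 0
  'sat' -> 2
  'on' -> 1
  'and' -> 3
  'sat' -> 2
  'on' -> 1

Encoded: [2, 3, 0, 2, 1, 3, 2, 1]


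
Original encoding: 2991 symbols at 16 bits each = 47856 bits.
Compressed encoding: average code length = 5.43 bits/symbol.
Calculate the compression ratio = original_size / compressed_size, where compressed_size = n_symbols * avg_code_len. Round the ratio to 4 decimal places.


original_size = n_symbols * orig_bits = 2991 * 16 = 47856 bits
compressed_size = n_symbols * avg_code_len = 2991 * 5.43 = 16241.13 bits
ratio = original_size / compressed_size = 47856 / 16241.13 = 2.9466

Compression ratio = 2.9466


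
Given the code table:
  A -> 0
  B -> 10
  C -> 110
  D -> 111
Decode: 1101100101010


Decoding:
110 -> C
110 -> C
0 -> A
10 -> B
10 -> B
10 -> B


Result: CCABBB


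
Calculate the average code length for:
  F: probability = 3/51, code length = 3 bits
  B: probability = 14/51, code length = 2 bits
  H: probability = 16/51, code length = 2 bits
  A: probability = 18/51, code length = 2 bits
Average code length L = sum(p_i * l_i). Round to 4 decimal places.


Weighted contributions p_i * l_i:
  F: (3/51) * 3 = 9/51
  B: (14/51) * 2 = 28/51
  H: (16/51) * 2 = 32/51
  A: (18/51) * 2 = 36/51
Sum = (9 + 28 + 32 + 36)/51 = 105/51

L = 105/51 = 2.0588 bits/symbol


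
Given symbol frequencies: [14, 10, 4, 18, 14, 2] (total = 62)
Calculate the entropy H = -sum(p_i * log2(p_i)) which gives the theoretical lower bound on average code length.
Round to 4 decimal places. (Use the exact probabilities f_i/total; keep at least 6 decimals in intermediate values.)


Per-symbol terms -p_i * log2(p_i) with p_i = f_i/62:
  p = 14/62 = 0.225806: log2(p) = -2.146841, -p*log2(p) = 0.484771
  p = 10/62 = 0.161290: log2(p) = -2.632268, -p*log2(p) = 0.424559
  p = 4/62 = 0.064516: log2(p) = -3.954196, -p*log2(p) = 0.255109
  p = 18/62 = 0.290323: log2(p) = -1.784271, -p*log2(p) = 0.518014
  p = 14/62 = 0.225806: log2(p) = -2.146841, -p*log2(p) = 0.484771
  p = 2/62 = 0.032258: log2(p) = -4.954196, -p*log2(p) = 0.159813
H = 0.484771 + 0.424559 + 0.255109 + 0.518014 + 0.484771 + 0.159813 = 2.327037

H = 2.327 bits/symbol


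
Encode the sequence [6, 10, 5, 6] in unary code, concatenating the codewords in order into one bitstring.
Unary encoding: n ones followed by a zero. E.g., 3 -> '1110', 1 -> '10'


Encode each number as n ones followed by a terminating 0:
  6 -> 1111110 (7 bits)
  10 -> 11111111110 (11 bits)
  5 -> 111110 (6 bits)
  6 -> 1111110 (7 bits)
Total length = 7 + 11 + 6 + 7 = 31 bits.

Unary([6, 10, 5, 6]) = 1111110111111111101111101111110 (31 bits)


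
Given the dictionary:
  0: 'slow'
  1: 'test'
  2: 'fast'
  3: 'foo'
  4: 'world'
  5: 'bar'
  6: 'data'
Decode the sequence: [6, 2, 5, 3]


Look up each index in the dictionary:
  6 -> 'data'
  2 -> 'fast'
  5 -> 'bar'
  3 -> 'foo'

Decoded: "data fast bar foo"


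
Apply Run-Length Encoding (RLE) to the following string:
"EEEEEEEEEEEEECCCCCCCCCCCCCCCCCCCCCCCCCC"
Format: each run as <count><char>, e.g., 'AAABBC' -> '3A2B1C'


Scanning runs left to right:
  i=0: run of 'E' x 13 -> '13E'
  i=13: run of 'C' x 26 -> '26C'

RLE = 13E26C


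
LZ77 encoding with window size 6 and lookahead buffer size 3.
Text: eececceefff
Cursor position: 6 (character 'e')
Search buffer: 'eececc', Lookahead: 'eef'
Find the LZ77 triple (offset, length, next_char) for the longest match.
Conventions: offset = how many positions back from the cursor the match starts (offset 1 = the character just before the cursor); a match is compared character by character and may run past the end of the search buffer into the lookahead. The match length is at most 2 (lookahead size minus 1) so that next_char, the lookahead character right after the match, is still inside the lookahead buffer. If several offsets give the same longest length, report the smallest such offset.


Try each offset into the search buffer:
  offset=1 (pos 5, char 'c'): match length 0
  offset=2 (pos 4, char 'c'): match length 0
  offset=3 (pos 3, char 'e'): match length 1
  offset=4 (pos 2, char 'c'): match length 0
  offset=5 (pos 1, char 'e'): match length 1
  offset=6 (pos 0, char 'e'): match length 2
Longest match has length 2 at offset 6.
next_char = character at position 6 + 2 = 8 -> 'f'

Best match: offset=6, length=2 (matching 'ee' starting at position 0)
LZ77 triple: (6, 2, 'f')


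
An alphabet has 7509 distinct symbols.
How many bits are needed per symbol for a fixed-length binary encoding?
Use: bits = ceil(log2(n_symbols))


log2(7509) = 12.8744
Bracket: 2^12 = 4096 < 7509 <= 2^13 = 8192
So ceil(log2(7509)) = 13

bits = ceil(log2(7509)) = ceil(12.8744) = 13 bits


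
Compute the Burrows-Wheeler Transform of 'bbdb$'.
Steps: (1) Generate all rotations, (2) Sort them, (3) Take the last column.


Rotations (sorted):
  0: $bbdb -> last char: b
  1: b$bbd -> last char: d
  2: bbdb$ -> last char: $
  3: bdb$b -> last char: b
  4: db$bb -> last char: b


BWT = bd$bb


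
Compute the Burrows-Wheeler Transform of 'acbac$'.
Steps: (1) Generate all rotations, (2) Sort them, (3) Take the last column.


Rotations (sorted):
  0: $acbac -> last char: c
  1: ac$acb -> last char: b
  2: acbac$ -> last char: $
  3: bac$ac -> last char: c
  4: c$acba -> last char: a
  5: cbac$a -> last char: a


BWT = cb$caa


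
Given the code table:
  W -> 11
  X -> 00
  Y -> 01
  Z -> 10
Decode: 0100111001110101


Decoding:
01 -> Y
00 -> X
11 -> W
10 -> Z
01 -> Y
11 -> W
01 -> Y
01 -> Y


Result: YXWZYWYY


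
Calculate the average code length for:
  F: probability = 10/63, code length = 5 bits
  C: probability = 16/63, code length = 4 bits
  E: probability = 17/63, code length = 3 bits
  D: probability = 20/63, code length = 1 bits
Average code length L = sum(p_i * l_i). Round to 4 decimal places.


Weighted contributions p_i * l_i:
  F: (10/63) * 5 = 50/63
  C: (16/63) * 4 = 64/63
  E: (17/63) * 3 = 51/63
  D: (20/63) * 1 = 20/63
Sum = (50 + 64 + 51 + 20)/63 = 185/63

L = 185/63 = 2.9365 bits/symbol


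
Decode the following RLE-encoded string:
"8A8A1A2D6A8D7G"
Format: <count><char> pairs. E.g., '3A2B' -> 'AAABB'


Expanding each <count><char> pair:
  8A -> 'AAAAAAAA'
  8A -> 'AAAAAAAA'
  1A -> 'A'
  2D -> 'DD'
  6A -> 'AAAAAA'
  8D -> 'DDDDDDDD'
  7G -> 'GGGGGGG'

Decoded = AAAAAAAAAAAAAAAAADDAAAAAADDDDDDDDGGGGGGG


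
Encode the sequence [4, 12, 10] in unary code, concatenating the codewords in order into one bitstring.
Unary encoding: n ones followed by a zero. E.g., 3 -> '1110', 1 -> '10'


Encode each number as n ones followed by a terminating 0:
  4 -> 11110 (5 bits)
  12 -> 1111111111110 (13 bits)
  10 -> 11111111110 (11 bits)
Total length = 5 + 13 + 11 = 29 bits.

Unary([4, 12, 10]) = 11110111111111111011111111110 (29 bits)


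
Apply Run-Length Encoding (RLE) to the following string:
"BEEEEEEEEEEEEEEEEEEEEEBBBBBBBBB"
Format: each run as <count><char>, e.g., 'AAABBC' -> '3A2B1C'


Scanning runs left to right:
  i=0: run of 'B' x 1 -> '1B'
  i=1: run of 'E' x 21 -> '21E'
  i=22: run of 'B' x 9 -> '9B'

RLE = 1B21E9B


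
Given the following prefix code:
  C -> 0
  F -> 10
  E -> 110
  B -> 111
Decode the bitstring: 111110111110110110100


Decoding step by step:
Bits 111 -> B
Bits 110 -> E
Bits 111 -> B
Bits 110 -> E
Bits 110 -> E
Bits 110 -> E
Bits 10 -> F
Bits 0 -> C


Decoded message: BEBEEEFC


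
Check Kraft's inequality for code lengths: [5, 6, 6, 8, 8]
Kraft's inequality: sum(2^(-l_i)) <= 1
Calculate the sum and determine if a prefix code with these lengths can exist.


Sum = 2^(-5) + 2^(-6) + 2^(-6) + 2^(-8) + 2^(-8)
    = 0.03125 + 0.015625 + 0.015625 + 0.00390625 + 0.00390625
    = 18/256 = 0.0703125
Since 0.0703125 <= 1, Kraft's inequality IS satisfied.
A prefix code with these lengths CAN exist.

Kraft sum = 0.0703125. Satisfied.


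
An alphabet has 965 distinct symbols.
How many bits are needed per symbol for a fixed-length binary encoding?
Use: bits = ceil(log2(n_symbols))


log2(965) = 9.9144
Bracket: 2^9 = 512 < 965 <= 2^10 = 1024
So ceil(log2(965)) = 10

bits = ceil(log2(965)) = ceil(9.9144) = 10 bits


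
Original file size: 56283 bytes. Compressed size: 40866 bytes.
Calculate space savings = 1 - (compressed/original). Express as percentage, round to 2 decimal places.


ratio = compressed/original = 40866/56283 = 0.726081
savings = 1 - ratio = 1 - 0.726081 = 0.273919
as a percentage: 0.273919 * 100 = 27.39%

Space savings = 1 - 40866/56283 = 27.39%


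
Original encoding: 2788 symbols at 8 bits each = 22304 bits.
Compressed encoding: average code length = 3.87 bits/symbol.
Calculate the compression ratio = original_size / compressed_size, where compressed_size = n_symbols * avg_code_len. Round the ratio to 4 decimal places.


original_size = n_symbols * orig_bits = 2788 * 8 = 22304 bits
compressed_size = n_symbols * avg_code_len = 2788 * 3.87 = 10789.56 bits
ratio = original_size / compressed_size = 22304 / 10789.56 = 2.0672

Compression ratio = 2.0672


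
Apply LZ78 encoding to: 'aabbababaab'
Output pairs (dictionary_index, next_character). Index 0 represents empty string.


LZ78 encoding steps:
Dictionary: {0: ''}
Step 1: w='' (idx 0), next='a' -> output (0, 'a'), add 'a' as idx 1
Step 2: w='a' (idx 1), next='b' -> output (1, 'b'), add 'ab' as idx 2
Step 3: w='' (idx 0), next='b' -> output (0, 'b'), add 'b' as idx 3
Step 4: w='ab' (idx 2), next='a' -> output (2, 'a'), add 'aba' as idx 4
Step 5: w='b' (idx 3), next='a' -> output (3, 'a'), add 'ba' as idx 5
Step 6: w='ab' (idx 2), end of input -> output (2, '')


Encoded: [(0, 'a'), (1, 'b'), (0, 'b'), (2, 'a'), (3, 'a'), (2, '')]


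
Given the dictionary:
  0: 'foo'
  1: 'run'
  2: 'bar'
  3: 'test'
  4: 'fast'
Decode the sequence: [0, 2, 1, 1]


Look up each index in the dictionary:
  0 -> 'foo'
  2 -> 'bar'
  1 -> 'run'
  1 -> 'run'

Decoded: "foo bar run run"


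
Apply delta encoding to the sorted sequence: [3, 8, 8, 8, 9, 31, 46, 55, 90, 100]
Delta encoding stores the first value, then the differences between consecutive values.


First value: 3
Deltas:
  8 - 3 = 5
  8 - 8 = 0
  8 - 8 = 0
  9 - 8 = 1
  31 - 9 = 22
  46 - 31 = 15
  55 - 46 = 9
  90 - 55 = 35
  100 - 90 = 10


Delta encoded: [3, 5, 0, 0, 1, 22, 15, 9, 35, 10]


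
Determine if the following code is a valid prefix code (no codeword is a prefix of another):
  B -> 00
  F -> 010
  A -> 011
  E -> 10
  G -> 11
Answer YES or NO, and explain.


Checking each pair (does one codeword prefix another?):
  B='00' vs F='010': no prefix
  B='00' vs A='011': no prefix
  B='00' vs E='10': no prefix
  B='00' vs G='11': no prefix
  F='010' vs B='00': no prefix
  F='010' vs A='011': no prefix
  F='010' vs E='10': no prefix
  F='010' vs G='11': no prefix
  A='011' vs B='00': no prefix
  A='011' vs F='010': no prefix
  A='011' vs E='10': no prefix
  A='011' vs G='11': no prefix
  E='10' vs B='00': no prefix
  E='10' vs F='010': no prefix
  E='10' vs A='011': no prefix
  E='10' vs G='11': no prefix
  G='11' vs B='00': no prefix
  G='11' vs F='010': no prefix
  G='11' vs A='011': no prefix
  G='11' vs E='10': no prefix
No violation found over all pairs.

YES -- this is a valid prefix code. No codeword is a prefix of any other codeword.


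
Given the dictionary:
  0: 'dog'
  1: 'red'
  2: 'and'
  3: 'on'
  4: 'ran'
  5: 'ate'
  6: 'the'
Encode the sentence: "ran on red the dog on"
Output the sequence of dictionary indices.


Look up each word in the dictionary:
  'ran' -> 4
  'on' -> 3
  'red' -> 1
  'the' -> 6
  'dog' -> 0
  'on' -> 3

Encoded: [4, 3, 1, 6, 0, 3]


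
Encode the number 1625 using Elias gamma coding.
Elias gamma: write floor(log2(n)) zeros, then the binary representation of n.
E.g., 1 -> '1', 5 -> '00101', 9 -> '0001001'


num_bits = floor(log2(1625)) + 1 = 11
leading_zeros = num_bits - 1 = 10
binary(1625) = 11001011001

Elias gamma(1625) = '0000000000' + '11001011001' = 000000000011001011001 (21 bits)


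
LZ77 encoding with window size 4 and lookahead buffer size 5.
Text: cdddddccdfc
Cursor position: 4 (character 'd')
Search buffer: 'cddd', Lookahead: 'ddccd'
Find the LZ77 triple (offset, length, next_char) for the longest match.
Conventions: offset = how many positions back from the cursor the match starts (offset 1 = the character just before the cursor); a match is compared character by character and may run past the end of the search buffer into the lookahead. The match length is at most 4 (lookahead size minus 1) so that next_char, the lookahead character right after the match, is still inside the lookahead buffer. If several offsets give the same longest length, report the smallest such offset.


Try each offset into the search buffer:
  offset=1 (pos 3, char 'd'): match length 2
  offset=2 (pos 2, char 'd'): match length 2
  offset=3 (pos 1, char 'd'): match length 2
  offset=4 (pos 0, char 'c'): match length 0
Longest match has length 2, found at offsets 1, 2, 3; take the smallest, offset 1.
next_char = character at position 4 + 2 = 6 -> 'c'

Best match: offset=1, length=2 (matching 'dd' starting at position 3)
LZ77 triple: (1, 2, 'c')


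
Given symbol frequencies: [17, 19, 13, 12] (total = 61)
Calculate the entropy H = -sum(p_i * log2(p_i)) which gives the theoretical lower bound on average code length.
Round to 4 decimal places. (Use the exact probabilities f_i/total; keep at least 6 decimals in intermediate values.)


Per-symbol terms -p_i * log2(p_i) with p_i = f_i/61:
  p = 17/61 = 0.278689: log2(p) = -1.843274, -p*log2(p) = 0.513699
  p = 19/61 = 0.311475: log2(p) = -1.682810, -p*log2(p) = 0.524154
  p = 13/61 = 0.213115: log2(p) = -2.230298, -p*log2(p) = 0.475309
  p = 12/61 = 0.196721: log2(p) = -2.345775, -p*log2(p) = 0.461464
H = 0.513699 + 0.524154 + 0.475309 + 0.461464 = 1.974626

H = 1.9746 bits/symbol


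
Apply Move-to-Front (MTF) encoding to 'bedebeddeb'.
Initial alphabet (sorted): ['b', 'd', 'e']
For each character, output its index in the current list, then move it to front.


MTF encoding:
'b': index 0 in ['b', 'd', 'e'] -> ['b', 'd', 'e']
'e': index 2 in ['b', 'd', 'e'] -> ['e', 'b', 'd']
'd': index 2 in ['e', 'b', 'd'] -> ['d', 'e', 'b']
'e': index 1 in ['d', 'e', 'b'] -> ['e', 'd', 'b']
'b': index 2 in ['e', 'd', 'b'] -> ['b', 'e', 'd']
'e': index 1 in ['b', 'e', 'd'] -> ['e', 'b', 'd']
'd': index 2 in ['e', 'b', 'd'] -> ['d', 'e', 'b']
'd': index 0 in ['d', 'e', 'b'] -> ['d', 'e', 'b']
'e': index 1 in ['d', 'e', 'b'] -> ['e', 'd', 'b']
'b': index 2 in ['e', 'd', 'b'] -> ['b', 'e', 'd']


Output: [0, 2, 2, 1, 2, 1, 2, 0, 1, 2]


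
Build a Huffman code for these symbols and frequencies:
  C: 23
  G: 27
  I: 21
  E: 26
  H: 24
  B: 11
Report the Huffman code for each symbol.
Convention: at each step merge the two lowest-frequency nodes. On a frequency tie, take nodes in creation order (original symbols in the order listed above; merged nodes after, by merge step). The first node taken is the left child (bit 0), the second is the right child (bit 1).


Huffman tree construction:
Step 1: Merge B(11) + I(21) = 32
Step 2: Merge C(23) + H(24) = 47
Step 3: Merge E(26) + G(27) = 53
Step 4: Merge (B+I)(32) + (C+H)(47) = 79
Step 5: Merge (E+G)(53) + ((B+I)+(C+H))(79) = 132
Read each symbol's code off the tree from the root (left child = 0, right child = 1).

Codes:
  C: 110 (length 3)
  G: 01 (length 2)
  I: 101 (length 3)
  E: 00 (length 2)
  H: 111 (length 3)
  B: 100 (length 3)
Average code length: 343/132 = 2.5985 bits/symbol


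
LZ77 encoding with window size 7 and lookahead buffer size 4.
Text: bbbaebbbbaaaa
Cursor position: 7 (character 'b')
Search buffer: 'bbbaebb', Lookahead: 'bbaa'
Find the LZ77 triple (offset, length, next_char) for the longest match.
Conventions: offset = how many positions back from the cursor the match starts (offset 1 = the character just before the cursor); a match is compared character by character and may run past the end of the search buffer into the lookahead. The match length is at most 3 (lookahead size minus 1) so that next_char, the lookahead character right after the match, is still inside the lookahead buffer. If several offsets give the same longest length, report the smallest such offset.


Try each offset into the search buffer:
  offset=1 (pos 6, char 'b'): match length 2
  offset=2 (pos 5, char 'b'): match length 2
  offset=3 (pos 4, char 'e'): match length 0
  offset=4 (pos 3, char 'a'): match length 0
  offset=5 (pos 2, char 'b'): match length 1
  offset=6 (pos 1, char 'b'): match length 3
  offset=7 (pos 0, char 'b'): match length 2
Longest match has length 3 at offset 6.
next_char = character at position 7 + 3 = 10 -> 'a'

Best match: offset=6, length=3 (matching 'bba' starting at position 1)
LZ77 triple: (6, 3, 'a')


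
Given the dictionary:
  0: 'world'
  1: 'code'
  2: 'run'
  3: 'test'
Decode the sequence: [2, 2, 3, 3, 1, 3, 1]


Look up each index in the dictionary:
  2 -> 'run'
  2 -> 'run'
  3 -> 'test'
  3 -> 'test'
  1 -> 'code'
  3 -> 'test'
  1 -> 'code'

Decoded: "run run test test code test code"


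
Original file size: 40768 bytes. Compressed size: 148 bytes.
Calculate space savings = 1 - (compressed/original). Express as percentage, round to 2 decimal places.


ratio = compressed/original = 148/40768 = 0.00363
savings = 1 - ratio = 1 - 0.00363 = 0.99637
as a percentage: 0.99637 * 100 = 99.64%

Space savings = 1 - 148/40768 = 99.64%


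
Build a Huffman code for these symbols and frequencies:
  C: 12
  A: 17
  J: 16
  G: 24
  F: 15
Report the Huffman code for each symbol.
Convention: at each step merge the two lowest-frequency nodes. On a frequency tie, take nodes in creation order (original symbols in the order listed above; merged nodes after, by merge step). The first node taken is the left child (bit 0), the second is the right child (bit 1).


Huffman tree construction:
Step 1: Merge C(12) + F(15) = 27
Step 2: Merge J(16) + A(17) = 33
Step 3: Merge G(24) + (C+F)(27) = 51
Step 4: Merge (J+A)(33) + (G+(C+F))(51) = 84
Read each symbol's code off the tree from the root (left child = 0, right child = 1).

Codes:
  C: 110 (length 3)
  A: 01 (length 2)
  J: 00 (length 2)
  G: 10 (length 2)
  F: 111 (length 3)
Average code length: 195/84 = 2.3214 bits/symbol


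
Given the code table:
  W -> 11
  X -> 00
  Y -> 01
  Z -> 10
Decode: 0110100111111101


Decoding:
01 -> Y
10 -> Z
10 -> Z
01 -> Y
11 -> W
11 -> W
11 -> W
01 -> Y


Result: YZZYWWWY


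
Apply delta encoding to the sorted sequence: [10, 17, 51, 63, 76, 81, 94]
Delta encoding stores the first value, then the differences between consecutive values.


First value: 10
Deltas:
  17 - 10 = 7
  51 - 17 = 34
  63 - 51 = 12
  76 - 63 = 13
  81 - 76 = 5
  94 - 81 = 13


Delta encoded: [10, 7, 34, 12, 13, 5, 13]


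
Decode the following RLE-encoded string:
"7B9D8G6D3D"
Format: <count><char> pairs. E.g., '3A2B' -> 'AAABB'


Expanding each <count><char> pair:
  7B -> 'BBBBBBB'
  9D -> 'DDDDDDDDD'
  8G -> 'GGGGGGGG'
  6D -> 'DDDDDD'
  3D -> 'DDD'

Decoded = BBBBBBBDDDDDDDDDGGGGGGGGDDDDDDDDD


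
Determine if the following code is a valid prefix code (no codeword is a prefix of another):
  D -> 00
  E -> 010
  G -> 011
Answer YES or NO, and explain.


Checking each pair (does one codeword prefix another?):
  D='00' vs E='010': no prefix
  D='00' vs G='011': no prefix
  E='010' vs D='00': no prefix
  E='010' vs G='011': no prefix
  G='011' vs D='00': no prefix
  G='011' vs E='010': no prefix
No violation found over all pairs.

YES -- this is a valid prefix code. No codeword is a prefix of any other codeword.


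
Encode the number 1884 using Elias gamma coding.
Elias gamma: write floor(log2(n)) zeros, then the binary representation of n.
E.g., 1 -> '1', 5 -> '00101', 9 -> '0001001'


num_bits = floor(log2(1884)) + 1 = 11
leading_zeros = num_bits - 1 = 10
binary(1884) = 11101011100

Elias gamma(1884) = '0000000000' + '11101011100' = 000000000011101011100 (21 bits)


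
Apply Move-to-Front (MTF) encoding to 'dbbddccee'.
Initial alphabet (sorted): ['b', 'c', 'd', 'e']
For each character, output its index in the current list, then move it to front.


MTF encoding:
'd': index 2 in ['b', 'c', 'd', 'e'] -> ['d', 'b', 'c', 'e']
'b': index 1 in ['d', 'b', 'c', 'e'] -> ['b', 'd', 'c', 'e']
'b': index 0 in ['b', 'd', 'c', 'e'] -> ['b', 'd', 'c', 'e']
'd': index 1 in ['b', 'd', 'c', 'e'] -> ['d', 'b', 'c', 'e']
'd': index 0 in ['d', 'b', 'c', 'e'] -> ['d', 'b', 'c', 'e']
'c': index 2 in ['d', 'b', 'c', 'e'] -> ['c', 'd', 'b', 'e']
'c': index 0 in ['c', 'd', 'b', 'e'] -> ['c', 'd', 'b', 'e']
'e': index 3 in ['c', 'd', 'b', 'e'] -> ['e', 'c', 'd', 'b']
'e': index 0 in ['e', 'c', 'd', 'b'] -> ['e', 'c', 'd', 'b']


Output: [2, 1, 0, 1, 0, 2, 0, 3, 0]


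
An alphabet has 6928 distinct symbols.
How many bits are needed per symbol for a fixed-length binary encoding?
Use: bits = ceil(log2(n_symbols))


log2(6928) = 12.7582
Bracket: 2^12 = 4096 < 6928 <= 2^13 = 8192
So ceil(log2(6928)) = 13

bits = ceil(log2(6928)) = ceil(12.7582) = 13 bits


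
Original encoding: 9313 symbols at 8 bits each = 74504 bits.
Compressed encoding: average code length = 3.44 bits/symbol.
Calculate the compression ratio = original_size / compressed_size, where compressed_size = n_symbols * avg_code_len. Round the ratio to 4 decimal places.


original_size = n_symbols * orig_bits = 9313 * 8 = 74504 bits
compressed_size = n_symbols * avg_code_len = 9313 * 3.44 = 32036.72 bits
ratio = original_size / compressed_size = 74504 / 32036.72 = 2.3256

Compression ratio = 2.3256


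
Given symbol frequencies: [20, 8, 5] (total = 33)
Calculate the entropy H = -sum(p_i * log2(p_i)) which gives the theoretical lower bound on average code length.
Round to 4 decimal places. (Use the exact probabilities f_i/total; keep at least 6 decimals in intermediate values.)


Per-symbol terms -p_i * log2(p_i) with p_i = f_i/33:
  p = 20/33 = 0.606061: log2(p) = -0.722466, -p*log2(p) = 0.437858
  p = 8/33 = 0.242424: log2(p) = -2.044394, -p*log2(p) = 0.495611
  p = 5/33 = 0.151515: log2(p) = -2.722466, -p*log2(p) = 0.412495
H = 0.437858 + 0.495611 + 0.412495 = 1.345964

H = 1.346 bits/symbol


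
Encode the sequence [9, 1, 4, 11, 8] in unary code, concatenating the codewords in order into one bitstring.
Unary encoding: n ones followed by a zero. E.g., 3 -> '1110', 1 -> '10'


Encode each number as n ones followed by a terminating 0:
  9 -> 1111111110 (10 bits)
  1 -> 10 (2 bits)
  4 -> 11110 (5 bits)
  11 -> 111111111110 (12 bits)
  8 -> 111111110 (9 bits)
Total length = 10 + 2 + 5 + 12 + 9 = 38 bits.

Unary([9, 1, 4, 11, 8]) = 11111111101011110111111111110111111110 (38 bits)


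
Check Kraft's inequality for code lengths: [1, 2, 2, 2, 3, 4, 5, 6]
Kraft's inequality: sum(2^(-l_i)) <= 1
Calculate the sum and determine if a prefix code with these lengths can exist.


Sum = 2^(-1) + 2^(-2) + 2^(-2) + 2^(-2) + 2^(-3) + 2^(-4) + 2^(-5) + 2^(-6)
    = 0.5 + 0.25 + 0.25 + 0.25 + 0.125 + 0.0625 + 0.03125 + 0.015625
    = 95/64 = 1.484375
Since 1.484375 > 1, Kraft's inequality is NOT satisfied.
A prefix code with these lengths CANNOT exist.

Kraft sum = 1.484375. Not satisfied.


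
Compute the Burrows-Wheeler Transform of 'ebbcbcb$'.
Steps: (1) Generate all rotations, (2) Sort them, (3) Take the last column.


Rotations (sorted):
  0: $ebbcbcb -> last char: b
  1: b$ebbcbc -> last char: c
  2: bbcbcb$e -> last char: e
  3: bcb$ebbc -> last char: c
  4: bcbcb$eb -> last char: b
  5: cb$ebbcb -> last char: b
  6: cbcb$ebb -> last char: b
  7: ebbcbcb$ -> last char: $


BWT = bcecbbb$


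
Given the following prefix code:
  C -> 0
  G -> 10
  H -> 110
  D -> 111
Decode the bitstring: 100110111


Decoding step by step:
Bits 10 -> G
Bits 0 -> C
Bits 110 -> H
Bits 111 -> D


Decoded message: GCHD


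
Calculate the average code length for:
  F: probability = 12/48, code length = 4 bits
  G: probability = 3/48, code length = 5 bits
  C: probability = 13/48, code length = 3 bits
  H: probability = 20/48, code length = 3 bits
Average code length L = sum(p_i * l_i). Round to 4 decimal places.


Weighted contributions p_i * l_i:
  F: (12/48) * 4 = 48/48
  G: (3/48) * 5 = 15/48
  C: (13/48) * 3 = 39/48
  H: (20/48) * 3 = 60/48
Sum = (48 + 15 + 39 + 60)/48 = 162/48

L = 162/48 = 3.3750 bits/symbol


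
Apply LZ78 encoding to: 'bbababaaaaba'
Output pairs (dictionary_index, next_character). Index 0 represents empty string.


LZ78 encoding steps:
Dictionary: {0: ''}
Step 1: w='' (idx 0), next='b' -> output (0, 'b'), add 'b' as idx 1
Step 2: w='b' (idx 1), next='a' -> output (1, 'a'), add 'ba' as idx 2
Step 3: w='ba' (idx 2), next='b' -> output (2, 'b'), add 'bab' as idx 3
Step 4: w='' (idx 0), next='a' -> output (0, 'a'), add 'a' as idx 4
Step 5: w='a' (idx 4), next='a' -> output (4, 'a'), add 'aa' as idx 5
Step 6: w='a' (idx 4), next='b' -> output (4, 'b'), add 'ab' as idx 6
Step 7: w='a' (idx 4), end of input -> output (4, '')


Encoded: [(0, 'b'), (1, 'a'), (2, 'b'), (0, 'a'), (4, 'a'), (4, 'b'), (4, '')]


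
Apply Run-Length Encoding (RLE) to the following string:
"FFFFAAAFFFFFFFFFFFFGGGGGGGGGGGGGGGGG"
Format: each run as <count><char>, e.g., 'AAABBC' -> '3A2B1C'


Scanning runs left to right:
  i=0: run of 'F' x 4 -> '4F'
  i=4: run of 'A' x 3 -> '3A'
  i=7: run of 'F' x 12 -> '12F'
  i=19: run of 'G' x 17 -> '17G'

RLE = 4F3A12F17G


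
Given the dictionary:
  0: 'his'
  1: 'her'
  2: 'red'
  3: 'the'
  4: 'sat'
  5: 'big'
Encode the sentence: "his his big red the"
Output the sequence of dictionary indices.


Look up each word in the dictionary:
  'his' -> 0
  'his' -> 0
  'big' -> 5
  'red' -> 2
  'the' -> 3

Encoded: [0, 0, 5, 2, 3]


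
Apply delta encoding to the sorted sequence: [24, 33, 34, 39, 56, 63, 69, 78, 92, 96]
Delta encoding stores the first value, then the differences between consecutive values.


First value: 24
Deltas:
  33 - 24 = 9
  34 - 33 = 1
  39 - 34 = 5
  56 - 39 = 17
  63 - 56 = 7
  69 - 63 = 6
  78 - 69 = 9
  92 - 78 = 14
  96 - 92 = 4


Delta encoded: [24, 9, 1, 5, 17, 7, 6, 9, 14, 4]


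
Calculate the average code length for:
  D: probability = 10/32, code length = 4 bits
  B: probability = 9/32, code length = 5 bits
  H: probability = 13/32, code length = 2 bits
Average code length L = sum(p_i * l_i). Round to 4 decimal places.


Weighted contributions p_i * l_i:
  D: (10/32) * 4 = 40/32
  B: (9/32) * 5 = 45/32
  H: (13/32) * 2 = 26/32
Sum = (40 + 45 + 26)/32 = 111/32

L = 111/32 = 3.4688 bits/symbol


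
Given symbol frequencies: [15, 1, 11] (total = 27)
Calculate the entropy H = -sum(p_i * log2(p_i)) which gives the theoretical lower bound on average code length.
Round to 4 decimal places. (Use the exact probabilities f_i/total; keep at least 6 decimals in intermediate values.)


Per-symbol terms -p_i * log2(p_i) with p_i = f_i/27:
  p = 15/27 = 0.555556: log2(p) = -0.847997, -p*log2(p) = 0.471109
  p = 1/27 = 0.037037: log2(p) = -4.754888, -p*log2(p) = 0.176107
  p = 11/27 = 0.407407: log2(p) = -1.295456, -p*log2(p) = 0.527778
H = 0.471109 + 0.176107 + 0.527778 = 1.174994

H = 1.175 bits/symbol


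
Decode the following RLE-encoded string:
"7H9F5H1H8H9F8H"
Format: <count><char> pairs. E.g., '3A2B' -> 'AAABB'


Expanding each <count><char> pair:
  7H -> 'HHHHHHH'
  9F -> 'FFFFFFFFF'
  5H -> 'HHHHH'
  1H -> 'H'
  8H -> 'HHHHHHHH'
  9F -> 'FFFFFFFFF'
  8H -> 'HHHHHHHH'

Decoded = HHHHHHHFFFFFFFFFHHHHHHHHHHHHHHFFFFFFFFFHHHHHHHH


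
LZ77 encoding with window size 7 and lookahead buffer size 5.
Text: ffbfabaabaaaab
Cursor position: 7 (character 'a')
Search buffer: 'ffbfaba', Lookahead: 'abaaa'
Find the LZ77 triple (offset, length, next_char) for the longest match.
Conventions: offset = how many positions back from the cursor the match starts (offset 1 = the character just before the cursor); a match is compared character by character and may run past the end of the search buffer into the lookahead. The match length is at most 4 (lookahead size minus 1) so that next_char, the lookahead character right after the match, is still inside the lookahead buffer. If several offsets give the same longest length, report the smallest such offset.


Try each offset into the search buffer:
  offset=1 (pos 6, char 'a'): match length 1
  offset=2 (pos 5, char 'b'): match length 0
  offset=3 (pos 4, char 'a'): match length 4
  offset=4 (pos 3, char 'f'): match length 0
  offset=5 (pos 2, char 'b'): match length 0
  offset=6 (pos 1, char 'f'): match length 0
  offset=7 (pos 0, char 'f'): match length 0
Longest match has length 4 at offset 3.
next_char = character at position 7 + 4 = 11 -> 'a'

Best match: offset=3, length=4 (matching 'abaa' starting at position 4)
LZ77 triple: (3, 4, 'a')


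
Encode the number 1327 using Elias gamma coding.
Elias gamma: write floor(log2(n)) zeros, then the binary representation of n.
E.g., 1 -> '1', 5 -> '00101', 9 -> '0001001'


num_bits = floor(log2(1327)) + 1 = 11
leading_zeros = num_bits - 1 = 10
binary(1327) = 10100101111

Elias gamma(1327) = '0000000000' + '10100101111' = 000000000010100101111 (21 bits)


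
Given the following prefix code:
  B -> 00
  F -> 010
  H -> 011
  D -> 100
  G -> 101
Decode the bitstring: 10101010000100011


Decoding step by step:
Bits 101 -> G
Bits 010 -> F
Bits 100 -> D
Bits 00 -> B
Bits 100 -> D
Bits 011 -> H


Decoded message: GFDBDH


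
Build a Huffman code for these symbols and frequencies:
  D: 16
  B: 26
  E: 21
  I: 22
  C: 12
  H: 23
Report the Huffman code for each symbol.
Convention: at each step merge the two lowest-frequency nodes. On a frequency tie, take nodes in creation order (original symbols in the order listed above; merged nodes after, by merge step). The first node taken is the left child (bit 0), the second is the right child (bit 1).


Huffman tree construction:
Step 1: Merge C(12) + D(16) = 28
Step 2: Merge E(21) + I(22) = 43
Step 3: Merge H(23) + B(26) = 49
Step 4: Merge (C+D)(28) + (E+I)(43) = 71
Step 5: Merge (H+B)(49) + ((C+D)+(E+I))(71) = 120
Read each symbol's code off the tree from the root (left child = 0, right child = 1).

Codes:
  D: 101 (length 3)
  B: 01 (length 2)
  E: 110 (length 3)
  I: 111 (length 3)
  C: 100 (length 3)
  H: 00 (length 2)
Average code length: 311/120 = 2.5917 bits/symbol
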